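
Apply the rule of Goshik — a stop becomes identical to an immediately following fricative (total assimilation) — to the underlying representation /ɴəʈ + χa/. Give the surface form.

/ʈ/ is the segment targeted by the rule; it sits immediately before /χ/, so it assimilates completely and surfaces as [χ].

[ɴəχχa]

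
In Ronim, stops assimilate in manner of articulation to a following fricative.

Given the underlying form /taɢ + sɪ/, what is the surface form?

The rule targets /ɢ/ (voiced uvular stop), which sits before the trigger /s/ (fricative).
Changing only its manner to fricative gives [ʁ] — the voiced uvular fricative.

[taʁsɪ]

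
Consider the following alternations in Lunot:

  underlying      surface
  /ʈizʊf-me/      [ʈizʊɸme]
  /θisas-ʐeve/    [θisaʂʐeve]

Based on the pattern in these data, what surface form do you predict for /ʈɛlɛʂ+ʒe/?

The data show regressive place assimilation: /f/ → [ɸ] before /m/; /s/ → [ʂ] before /ʐ/. In each pair only place changes, matching the following consonant, while manner and voice stay constant.
/ʂ/ is a voiceless retroflex fricative. The following trigger /ʒ/ is postalveolar, so /ʂ/ must become postalveolar as well.
The voiceless postalveolar fricative is [ʃ], so /ʂ/ → [ʃ].

[ʈɛlɛʃʒe]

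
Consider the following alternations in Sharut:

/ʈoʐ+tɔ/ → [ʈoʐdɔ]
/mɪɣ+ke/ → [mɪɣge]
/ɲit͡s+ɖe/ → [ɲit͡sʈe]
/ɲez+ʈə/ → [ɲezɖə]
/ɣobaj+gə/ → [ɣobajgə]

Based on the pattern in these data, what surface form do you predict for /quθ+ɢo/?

The data show progressive voicing assimilation: /t/ → [d] after /ʐ/; /k/ → [g] after /ɣ/; /ɖ/ → [ʈ] after /t͡s/; /ʈ/ → [ɖ] after /z/. In each pair only voicing changes, matching the preceding consonant, while place and manner stay constant.
No alternation appears in [ɣobajgə]: there the adjacent consonants already agree in voicing (/g/ and /j/ are both voiced), so this form is consistent with the same rule.
/ɢ/ is a voiced uvular stop. The preceding trigger /θ/ is voiceless, so /ɢ/ must become voiceless as well.
The voiceless uvular stop is [q], so /ɢ/ → [q].

[quθqo]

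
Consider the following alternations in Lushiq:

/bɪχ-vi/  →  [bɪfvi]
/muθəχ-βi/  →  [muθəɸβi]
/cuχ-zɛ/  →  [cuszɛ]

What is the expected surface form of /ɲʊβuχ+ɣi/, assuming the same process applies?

The data show regressive place assimilation: /χ/ → [f] before /v/; /χ/ → [ɸ] before /β/; /χ/ → [s] before /z/. In each pair only place changes, matching the following consonant, while manner and voice stay constant.
The rule targets /χ/ (voiceless uvular fricative), which sits before the trigger /ɣ/ (velar).
The voiceless velar fricative is [x], so /χ/ → [x].

[ɲʊβuxɣi]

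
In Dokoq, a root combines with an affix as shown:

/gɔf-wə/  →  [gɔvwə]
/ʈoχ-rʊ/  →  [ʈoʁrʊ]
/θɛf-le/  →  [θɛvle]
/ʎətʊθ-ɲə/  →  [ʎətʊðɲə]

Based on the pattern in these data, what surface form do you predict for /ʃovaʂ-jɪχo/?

The data show regressive voicing assimilation: /f/ → [v] before /w/; /χ/ → [ʁ] before /r/; /f/ → [v] before /l/; /θ/ → [ð] before /ɲ/. In each pair only voicing changes, matching the following consonant, while place and manner stay constant.
/ʂ/ is a voiceless retroflex fricative. The following trigger /j/ is voiced, so /ʂ/ must become voiced as well.
A voiced retroflex fricative is [ʐ], so the surface segment is [ʐ].

[ʃovaʐjɪχo]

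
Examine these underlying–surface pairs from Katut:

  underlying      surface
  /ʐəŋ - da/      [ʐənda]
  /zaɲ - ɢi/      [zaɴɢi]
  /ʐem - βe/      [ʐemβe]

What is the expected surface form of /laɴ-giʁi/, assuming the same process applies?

[laŋgiʁi]

The data show regressive place assimilation: /ŋ/ → [n] before /d/; /ɲ/ → [ɴ] before /ɢ/. In each pair only place changes, matching the following consonant, while manner and voice stay constant.
No alternation appears in [ʐemβe]: there the adjacent consonants already agree in place (/m/ and /β/ are both bilabial), so this form is consistent with the same rule.
/ɴ/ is a voiced uvular nasal. The following trigger /g/ is velar, so /ɴ/ must become velar as well.
Changing only its place to velar gives [ŋ] — the voiced velar nasal.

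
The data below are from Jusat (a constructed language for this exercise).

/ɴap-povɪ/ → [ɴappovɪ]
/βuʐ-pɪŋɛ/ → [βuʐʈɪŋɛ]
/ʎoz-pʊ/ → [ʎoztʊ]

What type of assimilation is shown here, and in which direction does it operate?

progressive place assimilation

Comparing underlying and surface forms, /p/ → [ʈ] is the alternation; the neighbouring /ʐ/ is constant.
/p/ is bilabial while /ʐ/ is retroflex; the output [ʈ] is retroflex, matching the trigger — so the feature that spreads is place.
Manner and voice are unchanged, so the assimilation is partial, not total.
The other alternating form patterns the same way: /p/ → [t] after /z/ (bilabial → alveolar, matching alveolar) — only place changes, and always toward the preceding segment.
No alternation appears in [ɴappovɪ]: there the adjacent consonants already agree in place (/p/ and /p/ are both bilabial), so this form is consistent with the same rule.
Since the segment that changes follows the conditioning segment, the assimilation is progressive.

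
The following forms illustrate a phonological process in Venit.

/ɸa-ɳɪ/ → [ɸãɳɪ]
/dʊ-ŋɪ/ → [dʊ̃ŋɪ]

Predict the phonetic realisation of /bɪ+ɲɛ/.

The data show regressive nasality assimilation (vowel nasalisation): /a/ → [ã] before /ɳ/; /ʊ/ → [ʊ̃] before /ŋ/ — a vowel is nasalised by an immediately following nasal consonant.
/ɪ/ sits next to the nasal /ɲ/ and is therefore nasalised to [ɪ̃].

[bɪ̃ɲɛ]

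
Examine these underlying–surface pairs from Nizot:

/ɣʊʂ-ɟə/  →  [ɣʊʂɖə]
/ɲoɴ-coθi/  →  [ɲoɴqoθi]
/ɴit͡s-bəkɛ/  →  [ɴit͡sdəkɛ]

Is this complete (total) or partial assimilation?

Comparing underlying and surface forms, /ɟ/ → [ɖ] is the alternation; the neighbouring /ʂ/ is constant.
The change palatal → retroflex matches the place of the preceding /ʂ/, identifying this as place assimilation.
Manner and voice are unchanged, so the assimilation is partial, not total.
The same holds elsewhere in the data: /c/ → [q] after /ɴ/ (palatal → uvular, matching uvular); /b/ → [d] after /t͡s/ (bilabial → alveolar, matching alveolar) — only place changes, and always toward the preceding segment.

partial assimilation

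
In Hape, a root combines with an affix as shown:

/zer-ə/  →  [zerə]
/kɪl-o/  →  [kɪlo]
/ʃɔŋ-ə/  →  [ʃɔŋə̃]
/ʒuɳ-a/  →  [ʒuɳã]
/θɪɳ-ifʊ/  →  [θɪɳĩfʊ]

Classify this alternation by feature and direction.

The vowel /ə/ surfaces as nasalised [ə̃] next to the preceding nasal /ŋ/ — it has acquired the [+nasal] feature of its neighbour.
The other forms show the same pattern: /a/ → [ã] after /ɳ/; /i/ → [ĩ] after /ɳ/ — each time a vowel is nasalised next to a preceding nasal.
No change occurs in [zerə], [kɪlo] because the vowel at the boundary is adjacent to an oral consonant, not a nasal (/ə/ next to /r/; /o/ next to /l/).
Because the conditioning nasal is to the left of the vowel that changes, the process is progressive (perseverative).

progressive nasality assimilation (vowel nasalisation)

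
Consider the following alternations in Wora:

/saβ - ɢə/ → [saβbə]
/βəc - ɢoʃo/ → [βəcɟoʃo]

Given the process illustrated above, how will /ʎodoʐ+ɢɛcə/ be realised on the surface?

The data show progressive place assimilation: /ɢ/ → [b] after /β/; /ɢ/ → [ɟ] after /c/. In each pair only place changes, matching the preceding consonant, while manner and voice stay constant.
The rule targets /ɢ/ (voiced uvular stop), which sits after the trigger /ʐ/ (retroflex).
Changing only its place to retroflex gives [ɖ] — the voiced retroflex stop.

[ʎodoʐɖɛcə]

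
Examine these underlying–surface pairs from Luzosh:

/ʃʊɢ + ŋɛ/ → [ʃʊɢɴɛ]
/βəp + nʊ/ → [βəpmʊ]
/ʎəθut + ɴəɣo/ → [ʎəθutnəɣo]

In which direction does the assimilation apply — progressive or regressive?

Comparing underlying and surface forms, /ŋ/ → [ɴ] is the alternation; the neighbouring /ɢ/ is constant.
/ŋ/ is velar while /ɢ/ is uvular; the output [ɴ] is uvular, matching the trigger — so the feature that spreads is place.
Checking the remaining alternations: /n/ → [m] after /p/ (alveolar → bilabial, matching bilabial); /ɴ/ → [n] after /t/ (uvular → alveolar, matching alveolar) — only place changes, and always toward the preceding segment.
Since the segment that changes follows the conditioning segment, the assimilation is progressive.

progressive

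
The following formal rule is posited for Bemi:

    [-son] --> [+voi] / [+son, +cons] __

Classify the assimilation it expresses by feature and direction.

progressive voicing assimilation

The target ([-son], obstruents) acquires [+voi] next to a sonorant consonant ([+son, +cons]) — it takes on the voicing of its neighbour, so the feature that spreads is voicing.
Since the environment is written before the underscore, the trigger precedes the target; the direction is progressive.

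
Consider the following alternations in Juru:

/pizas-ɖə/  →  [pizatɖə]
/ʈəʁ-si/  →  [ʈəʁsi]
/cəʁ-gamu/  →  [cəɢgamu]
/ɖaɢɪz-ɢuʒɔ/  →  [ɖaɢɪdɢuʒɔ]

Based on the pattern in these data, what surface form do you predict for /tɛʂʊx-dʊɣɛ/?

[tɛʂʊkdʊɣɛ]

The data show regressive manner assimilation: /s/ → [t] before /ɖ/; /ʁ/ → [ɢ] before /g/; /z/ → [d] before /ɢ/. In each pair only manner changes, matching the following consonant, while place and voice stay constant.
No alternation appears in [ʈəʁsi]: there the adjacent consonants already agree in manner (/ʁ/ and /s/ are both fricatives), so this form is consistent with the same rule.
/x/ is a voiceless velar fricative. The following trigger /d/ is a stop, so /x/ must become a stop as well.
A voiceless velar stop is [k], so the surface segment is [k].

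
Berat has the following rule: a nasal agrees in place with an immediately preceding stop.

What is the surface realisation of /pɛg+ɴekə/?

/ɴ/ is a voiced uvular nasal. The preceding trigger /g/ is velar, so /ɴ/ must become velar as well.
The voiced velar nasal is [ŋ], so /ɴ/ → [ŋ].

[pɛgŋekə]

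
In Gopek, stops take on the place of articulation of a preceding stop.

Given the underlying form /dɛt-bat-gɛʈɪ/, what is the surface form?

The rule targets /b/ (voiced bilabial stop), which sits after the trigger /t/ (alveolar).
The voiced alveolar stop is [d], so /b/ → [d].
The same rule applies at the second boundary: /g/ → [d] next to /t/.

[dɛtdatdɛʈɪ]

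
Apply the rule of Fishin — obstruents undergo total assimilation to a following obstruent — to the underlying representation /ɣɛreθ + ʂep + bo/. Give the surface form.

/θ/ is the segment targeted by the rule; it sits immediately before /ʂ/, so it assimilates completely and surfaces as [ʂ].
At the second juncture, /p/ likewise becomes [b] adjacent to /b/.

[ɣɛreʂʂebbo]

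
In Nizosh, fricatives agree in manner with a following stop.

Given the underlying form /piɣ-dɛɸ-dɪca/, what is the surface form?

[pigdɛpdɪca]

The rule targets /ɣ/ (voiced velar fricative), which sits before the trigger /d/ (stop).
The voiced velar stop is [g], so /ɣ/ → [g].
At the second juncture, /ɸ/ likewise becomes [p] adjacent to /d/.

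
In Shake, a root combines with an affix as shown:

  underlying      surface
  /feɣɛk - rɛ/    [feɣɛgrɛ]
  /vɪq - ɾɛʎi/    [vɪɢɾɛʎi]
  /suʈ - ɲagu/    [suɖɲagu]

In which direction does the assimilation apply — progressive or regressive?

regressive

Underlying /k/ is realised as [g] next to /r/; /r/ itself does not change.
The change voiceless → voiced matches the voicing of the following /r/, identifying this as voicing assimilation.
The other alternating forms pattern the same way: /q/ → [ɢ] before /ɾ/ (voiceless → voiced, matching voiced); /ʈ/ → [ɖ] before /ɲ/ (voiceless → voiced, matching voiced) — only voicing changes, and always toward the following segment.
The trigger is the following segment, so the direction is regressive (anticipatory).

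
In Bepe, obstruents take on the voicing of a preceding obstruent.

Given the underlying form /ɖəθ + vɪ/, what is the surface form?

[ɖəθfɪ]

The rule targets /v/ (voiced labiodental fricative), which sits after the trigger /θ/ (voiceless).
Changing only its voicing to voiceless gives [f] — the voiceless labiodental fricative.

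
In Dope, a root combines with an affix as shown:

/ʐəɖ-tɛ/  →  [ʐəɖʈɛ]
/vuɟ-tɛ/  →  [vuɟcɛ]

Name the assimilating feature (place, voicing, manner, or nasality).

Underlying /t/ is realised as [ʈ] next to /ɖ/; /ɖ/ itself does not change.
The change alveolar → retroflex matches the place of the preceding /ɖ/, identifying this as place assimilation.
The same holds elsewhere in the data: /t/ → [c] after /ɟ/ (alveolar → palatal, matching palatal) — only place changes, and always toward the preceding segment.

place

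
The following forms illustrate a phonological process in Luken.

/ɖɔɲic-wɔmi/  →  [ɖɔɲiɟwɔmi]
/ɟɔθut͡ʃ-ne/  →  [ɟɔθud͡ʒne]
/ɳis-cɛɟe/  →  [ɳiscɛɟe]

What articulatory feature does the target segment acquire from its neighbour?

Underlying /c/ is realised as [ɟ] next to /w/; /w/ itself does not change.
/c/ is voiceless while /w/ is voiced; the output [ɟ] is voiced, matching the trigger — so the feature that spreads is voicing.
Checking the remaining alternation: /t͡ʃ/ → [d͡ʒ] before /n/ (voiceless → voiced, matching voiced) — only voicing changes, and always toward the following segment.
No alternation appears in [ɳiscɛɟe]: there the adjacent consonants already agree in voicing (/s/ and /c/ are both voiceless), so this form is consistent with the same rule.

voicing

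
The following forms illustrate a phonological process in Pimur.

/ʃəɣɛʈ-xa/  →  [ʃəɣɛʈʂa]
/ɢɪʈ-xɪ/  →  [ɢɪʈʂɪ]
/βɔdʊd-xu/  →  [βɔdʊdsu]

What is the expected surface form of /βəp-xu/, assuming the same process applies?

[βəpɸu]

The data show progressive place assimilation: /x/ → [ʂ] after /ʈ/; /x/ → [s] after /d/. In each pair only place changes, matching the preceding consonant, while manner and voice stay constant.
The rule targets /x/ (voiceless velar fricative), which sits after the trigger /p/ (bilabial).
Changing only its place to bilabial gives [ɸ] — the voiceless bilabial fricative.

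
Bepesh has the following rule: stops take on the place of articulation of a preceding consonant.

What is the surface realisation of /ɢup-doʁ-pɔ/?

[ɢupboʁqɔ]

/d/ is a voiced alveolar stop. The preceding trigger /p/ is bilabial, so /d/ must become bilabial as well.
The voiced bilabial stop is [b], so /d/ → [b].
At the second juncture, /p/ likewise becomes [q] adjacent to /ʁ/.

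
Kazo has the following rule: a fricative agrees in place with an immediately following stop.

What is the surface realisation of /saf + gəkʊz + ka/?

/f/ is a voiceless labiodental fricative. The following trigger /g/ is velar, so /f/ must become velar as well.
A voiceless velar fricative is [x], so the surface segment is [x].
At the second juncture, /z/ likewise becomes [ɣ] adjacent to /k/.

[saxgəkʊɣka]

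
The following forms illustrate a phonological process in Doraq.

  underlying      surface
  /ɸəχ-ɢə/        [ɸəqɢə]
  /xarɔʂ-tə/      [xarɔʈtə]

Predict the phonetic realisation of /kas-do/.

[katdo]

The data show regressive manner assimilation: /χ/ → [q] before /ɢ/; /ʂ/ → [ʈ] before /t/. In each pair only manner changes, matching the following consonant, while place and voice stay constant.
/s/ is a voiceless alveolar fricative. The following trigger /d/ is a stop, so /s/ must become a stop as well.
Changing only its manner to stop gives [t] — the voiceless alveolar stop.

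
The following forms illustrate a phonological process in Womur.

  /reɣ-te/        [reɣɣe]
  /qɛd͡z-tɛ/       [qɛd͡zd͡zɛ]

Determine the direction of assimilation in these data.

Comparing underlying and surface forms, /t/ → [ɣ] is the alternation; the neighbouring /ɣ/ is constant.
The output [ɣ] is identical to the trigger /ɣ/ — every feature (place, manner, voicing) has been copied — so this is total assimilation.
The remaining alternation confirms this: /t/ → [d͡z] after /d͡z/ — in each case the output is a copy of the preceding consonant.
The trigger is the preceding segment, so the direction is progressive (perseverative).

progressive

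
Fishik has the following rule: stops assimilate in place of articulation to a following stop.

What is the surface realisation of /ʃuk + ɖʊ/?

/k/ is a voiceless velar stop. The following trigger /ɖ/ is retroflex, so /k/ must become retroflex as well.
A voiceless retroflex stop is [ʈ], so the surface segment is [ʈ].

[ʃuʈɖʊ]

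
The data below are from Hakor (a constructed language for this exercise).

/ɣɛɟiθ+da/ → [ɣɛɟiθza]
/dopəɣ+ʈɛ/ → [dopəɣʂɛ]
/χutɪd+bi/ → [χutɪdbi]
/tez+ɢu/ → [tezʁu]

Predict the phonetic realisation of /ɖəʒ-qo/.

[ɖəʒχo]

The data show progressive manner assimilation: /d/ → [z] after /θ/; /ʈ/ → [ʂ] after /ɣ/; /ɢ/ → [ʁ] after /z/. In each pair only manner changes, matching the preceding consonant, while place and voice stay constant.
No alternation appears in [χutɪdbi]: there the adjacent consonants already agree in manner (/b/ and /d/ are both stops), so this form is consistent with the same rule.
The rule targets /q/ (voiceless uvular stop), which sits after the trigger /ʒ/ (fricative).
A voiceless uvular fricative is [χ], so the surface segment is [χ].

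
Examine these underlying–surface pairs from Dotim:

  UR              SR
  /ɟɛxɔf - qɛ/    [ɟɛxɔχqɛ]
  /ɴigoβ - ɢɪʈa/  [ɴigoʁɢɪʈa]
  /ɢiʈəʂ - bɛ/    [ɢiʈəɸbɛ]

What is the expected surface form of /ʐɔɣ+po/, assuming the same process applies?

[ʐɔβpo]

The data show regressive place assimilation: /f/ → [χ] before /q/; /β/ → [ʁ] before /ɢ/; /ʂ/ → [ɸ] before /b/. In each pair only place changes, matching the following consonant, while manner and voice stay constant.
The rule targets /ɣ/ (voiced velar fricative), which sits before the trigger /p/ (bilabial).
The voiced bilabial fricative is [β], so /ɣ/ → [β].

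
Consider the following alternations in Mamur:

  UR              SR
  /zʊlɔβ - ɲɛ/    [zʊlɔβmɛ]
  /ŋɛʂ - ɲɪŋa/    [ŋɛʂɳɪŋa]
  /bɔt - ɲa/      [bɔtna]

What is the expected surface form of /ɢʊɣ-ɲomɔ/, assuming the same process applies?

[ɢʊɣŋomɔ]

The data show progressive place assimilation: /ɲ/ → [m] after /β/; /ɲ/ → [ɳ] after /ʂ/; /ɲ/ → [n] after /t/. In each pair only place changes, matching the preceding consonant, while manner and voice stay constant.
The rule targets /ɲ/ (voiced palatal nasal), which sits after the trigger /ɣ/ (velar).
The voiced velar nasal is [ŋ], so /ɲ/ → [ŋ].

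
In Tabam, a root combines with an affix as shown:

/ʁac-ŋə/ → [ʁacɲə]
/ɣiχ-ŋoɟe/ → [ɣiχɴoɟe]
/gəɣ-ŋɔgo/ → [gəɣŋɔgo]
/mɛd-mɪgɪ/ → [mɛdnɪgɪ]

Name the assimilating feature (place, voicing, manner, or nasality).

place

Comparing underlying and surface forms, /ŋ/ → [ɲ] is the alternation; the neighbouring /c/ is constant.
/ŋ/ is velar while /c/ is palatal; the output [ɲ] is palatal, matching the trigger — so the feature that spreads is place.
Checking the remaining alternations: /ŋ/ → [ɴ] after /χ/ (velar → uvular, matching uvular); /m/ → [n] after /d/ (bilabial → alveolar, matching alveolar) — only place changes, and always toward the preceding segment.
Nothing changes in [gəɣŋɔgo]: there the adjacent consonants already agree in place (/ŋ/ and /ɣ/ are both velar), so this form is consistent with the same rule.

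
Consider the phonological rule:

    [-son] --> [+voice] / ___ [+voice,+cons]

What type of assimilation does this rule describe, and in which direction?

The target ([-son], obstruents) acquires [+voice] next to a voiced consonant ([+voice,+cons]) — it takes on the voicing of its neighbour, so the feature that spreads is voicing.
Since the environment is written after the underscore, the trigger follows the target; the direction is regressive.

regressive voicing assimilation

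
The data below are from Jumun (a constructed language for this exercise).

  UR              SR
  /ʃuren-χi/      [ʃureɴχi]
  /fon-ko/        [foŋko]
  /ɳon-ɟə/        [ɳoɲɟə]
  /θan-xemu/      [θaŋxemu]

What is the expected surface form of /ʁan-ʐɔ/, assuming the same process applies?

The data show regressive place assimilation: /n/ → [ɴ] before /χ/; /n/ → [ŋ] before /k/; /n/ → [ɲ] before /ɟ/; /n/ → [ŋ] before /x/. In each pair only place changes, matching the following consonant, while manner and voice stay constant.
/n/ is a voiced alveolar nasal. The following trigger /ʐ/ is retroflex, so /n/ must become retroflex as well.
A voiced retroflex nasal is [ɳ], so the surface segment is [ɳ].

[ʁaɳʐɔ]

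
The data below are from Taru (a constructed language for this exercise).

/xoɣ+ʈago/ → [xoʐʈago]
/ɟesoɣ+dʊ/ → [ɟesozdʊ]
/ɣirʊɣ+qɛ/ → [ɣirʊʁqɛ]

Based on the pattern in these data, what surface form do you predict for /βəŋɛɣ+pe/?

[βəŋɛβpe]

The data show regressive place assimilation: /ɣ/ → [ʐ] before /ʈ/; /ɣ/ → [z] before /d/; /ɣ/ → [ʁ] before /q/. In each pair only place changes, matching the following consonant, while manner and voice stay constant.
The rule targets /ɣ/ (voiced velar fricative), which sits before the trigger /p/ (bilabial).
Changing only its place to bilabial gives [β] — the voiced bilabial fricative.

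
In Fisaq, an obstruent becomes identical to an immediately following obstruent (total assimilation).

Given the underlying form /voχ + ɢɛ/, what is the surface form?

[voɢɢɛ]

/χ/ is the segment targeted by the rule; it sits immediately before /ɢ/, so it assimilates completely and surfaces as [ɢ].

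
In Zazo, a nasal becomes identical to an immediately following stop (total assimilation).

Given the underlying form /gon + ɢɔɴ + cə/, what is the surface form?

/n/ is the segment targeted by the rule; it sits immediately before /ɢ/, so it assimilates completely and surfaces as [ɢ].
The same rule applies at the second boundary: /ɴ/ → [c] next to /c/.

[goɢɢɔccə]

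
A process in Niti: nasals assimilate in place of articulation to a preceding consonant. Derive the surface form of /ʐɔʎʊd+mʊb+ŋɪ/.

The rule targets /m/ (voiced bilabial nasal), which sits after the trigger /d/ (alveolar).
The voiced alveolar nasal is [n], so /m/ → [n].
The same rule applies at the second boundary: /ŋ/ → [m] next to /b/.

[ʐɔʎʊdnʊbmɪ]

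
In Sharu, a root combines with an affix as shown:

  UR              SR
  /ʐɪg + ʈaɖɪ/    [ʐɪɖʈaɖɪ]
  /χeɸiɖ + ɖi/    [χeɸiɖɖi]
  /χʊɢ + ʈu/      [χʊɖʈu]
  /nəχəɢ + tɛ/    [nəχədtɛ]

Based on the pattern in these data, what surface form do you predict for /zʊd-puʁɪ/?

[zʊbpuʁɪ]

The data show regressive place assimilation: /g/ → [ɖ] before /ʈ/; /ɢ/ → [ɖ] before /ʈ/; /ɢ/ → [d] before /t/. In each pair only place changes, matching the following consonant, while manner and voice stay constant.
Nothing changes in [χeɸiɖɖi]: there the adjacent consonants already agree in place (/ɖ/ and /ɖ/ are both retroflex), so this form is consistent with the same rule.
The rule targets /d/ (voiced alveolar stop), which sits before the trigger /p/ (bilabial).
The voiced bilabial stop is [b], so /d/ → [b].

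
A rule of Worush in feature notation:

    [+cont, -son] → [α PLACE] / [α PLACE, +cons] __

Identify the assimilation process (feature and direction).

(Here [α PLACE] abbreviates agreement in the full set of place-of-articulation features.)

progressive place assimilation

The shared variable α links the value of the place features (abbreviated [PLACE]) on the target to the same value on the neighbouring segment, so place is the feature that assimilates.
Since the environment is written before the underscore, the trigger precedes the target; the direction is progressive.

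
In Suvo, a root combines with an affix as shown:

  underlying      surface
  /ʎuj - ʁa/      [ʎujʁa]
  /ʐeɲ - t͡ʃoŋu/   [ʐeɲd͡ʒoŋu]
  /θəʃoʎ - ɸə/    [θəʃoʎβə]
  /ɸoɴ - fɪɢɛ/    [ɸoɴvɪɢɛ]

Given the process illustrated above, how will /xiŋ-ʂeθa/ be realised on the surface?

The data show progressive voicing assimilation: /t͡ʃ/ → [d͡ʒ] after /ɲ/; /ɸ/ → [β] after /ʎ/; /f/ → [v] after /ɴ/. In each pair only voicing changes, matching the preceding consonant, while place and manner stay constant.
Nothing changes in [ʎujʁa]: there the adjacent consonants already agree in voicing (/ʁ/ and /j/ are both voiced), so this form is consistent with the same rule.
/ʂ/ is a voiceless retroflex fricative. The preceding trigger /ŋ/ is voiced, so /ʂ/ must become voiced as well.
Changing only its voicing to voiced gives [ʐ] — the voiced retroflex fricative.

[xiŋʐeθa]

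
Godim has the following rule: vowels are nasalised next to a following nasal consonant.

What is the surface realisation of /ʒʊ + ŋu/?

The vowel /ʊ/ is adjacent to the following nasal /ŋ/, so it acquires [+nasal] and surfaces as [ʊ̃].

[ʒʊ̃ŋu]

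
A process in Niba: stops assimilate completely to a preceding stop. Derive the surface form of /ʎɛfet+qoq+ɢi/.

[ʎɛfettoqqi]

/q/ is the segment targeted by the rule; it sits immediately after /t/, so it assimilates completely and surfaces as [t].
The same rule applies at the second boundary: /ɢ/ → [q] next to /q/.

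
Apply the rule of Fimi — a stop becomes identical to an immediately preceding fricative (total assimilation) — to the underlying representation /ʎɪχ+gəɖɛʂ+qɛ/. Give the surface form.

[ʎɪχχəɖɛʂʂɛ]

/g/ is the segment targeted by the rule; it sits immediately after /χ/, so it assimilates completely and surfaces as [χ].
At the second juncture, /q/ likewise becomes [ʂ] adjacent to /ʂ/.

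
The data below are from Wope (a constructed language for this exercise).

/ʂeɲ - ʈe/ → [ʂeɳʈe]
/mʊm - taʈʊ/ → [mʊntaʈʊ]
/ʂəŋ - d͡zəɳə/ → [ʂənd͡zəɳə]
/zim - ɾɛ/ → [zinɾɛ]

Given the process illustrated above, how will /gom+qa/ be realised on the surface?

[goɴqa]

The data show regressive place assimilation: /ɲ/ → [ɳ] before /ʈ/; /m/ → [n] before /t/; /ŋ/ → [n] before /d͡z/; /m/ → [n] before /ɾ/. In each pair only place changes, matching the following consonant, while manner and voice stay constant.
/m/ is a voiced bilabial nasal. The following trigger /q/ is uvular, so /m/ must become uvular as well.
A voiced uvular nasal is [ɴ], so the surface segment is [ɴ].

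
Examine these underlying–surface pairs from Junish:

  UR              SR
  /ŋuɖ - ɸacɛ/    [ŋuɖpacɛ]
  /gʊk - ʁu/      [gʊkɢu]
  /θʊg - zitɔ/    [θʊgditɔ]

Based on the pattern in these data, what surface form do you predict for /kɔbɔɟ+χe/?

The data show progressive manner assimilation: /ɸ/ → [p] after /ɖ/; /ʁ/ → [ɢ] after /k/; /z/ → [d] after /g/. In each pair only manner changes, matching the preceding consonant, while place and voice stay constant.
The rule targets /χ/ (voiceless uvular fricative), which sits after the trigger /ɟ/ (stop).
A voiceless uvular stop is [q], so the surface segment is [q].

[kɔbɔɟqe]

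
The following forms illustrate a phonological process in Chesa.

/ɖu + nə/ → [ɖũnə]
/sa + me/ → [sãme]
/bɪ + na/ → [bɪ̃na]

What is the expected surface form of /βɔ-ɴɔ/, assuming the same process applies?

[βɔ̃ɴɔ]

The data show regressive nasality assimilation (vowel nasalisation): /u/ → [ũ] before /n/; /a/ → [ã] before /m/; /ɪ/ → [ɪ̃] before /n/ — a vowel is nasalised by an immediately following nasal consonant.
/ɔ/ sits next to the nasal /ɴ/ and is therefore nasalised to [ɔ̃].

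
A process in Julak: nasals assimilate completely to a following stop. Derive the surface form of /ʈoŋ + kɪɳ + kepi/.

[ʈokkɪkkepi]

/ŋ/ is the segment targeted by the rule; it sits immediately before /k/, so it assimilates completely and surfaces as [k].
The same rule applies at the second boundary: /ɳ/ → [k] next to /k/.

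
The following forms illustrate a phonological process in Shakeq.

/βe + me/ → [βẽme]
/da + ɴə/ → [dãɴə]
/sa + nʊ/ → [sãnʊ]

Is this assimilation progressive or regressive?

The vowel /e/ surfaces as nasalised [ẽ] next to the following nasal /m/ — it has acquired the [+nasal] feature of its neighbour.
Likewise in the remaining data: /a/ → [ã] before /ɴ/; /a/ → [ã] before /n/ — each time a vowel is nasalised next to a following nasal.
Because the conditioning nasal is to the right of the vowel that changes, the process is regressive (anticipatory).

regressive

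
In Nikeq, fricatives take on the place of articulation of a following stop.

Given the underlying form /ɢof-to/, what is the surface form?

[ɢosto]

The rule targets /f/ (voiceless labiodental fricative), which sits before the trigger /t/ (alveolar).
A voiceless alveolar fricative is [s], so the surface segment is [s].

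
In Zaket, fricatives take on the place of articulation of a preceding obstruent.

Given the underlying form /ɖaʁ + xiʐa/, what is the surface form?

[ɖaʁχiʐa]

The rule targets /x/ (voiceless velar fricative), which sits after the trigger /ʁ/ (uvular).
A voiceless uvular fricative is [χ], so the surface segment is [χ].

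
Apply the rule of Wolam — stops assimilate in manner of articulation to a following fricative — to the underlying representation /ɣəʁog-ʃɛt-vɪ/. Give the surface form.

[ɣəʁoɣʃɛsvɪ]

/g/ is a voiced velar stop. The following trigger /ʃ/ is a fricative, so /g/ must become a fricative as well.
A voiced velar fricative is [ɣ], so the surface segment is [ɣ].
At the second juncture, /t/ likewise becomes [s] adjacent to /v/.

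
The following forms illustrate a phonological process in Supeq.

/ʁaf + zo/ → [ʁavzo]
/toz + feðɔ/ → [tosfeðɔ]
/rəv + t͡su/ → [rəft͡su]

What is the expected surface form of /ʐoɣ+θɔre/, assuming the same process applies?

[ʐoxθɔre]

The data show regressive voicing assimilation: /f/ → [v] before /z/; /z/ → [s] before /f/; /v/ → [f] before /t͡s/. In each pair only voicing changes, matching the following consonant, while place and manner stay constant.
/ɣ/ is a voiced velar fricative. The following trigger /θ/ is voiceless, so /ɣ/ must become voiceless as well.
Changing only its voicing to voiceless gives [x] — the voiceless velar fricative.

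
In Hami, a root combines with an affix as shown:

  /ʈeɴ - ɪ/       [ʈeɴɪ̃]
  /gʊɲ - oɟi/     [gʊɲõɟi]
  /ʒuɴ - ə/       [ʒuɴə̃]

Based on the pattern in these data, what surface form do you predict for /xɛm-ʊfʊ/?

The data show progressive nasality assimilation (vowel nasalisation): /ɪ/ → [ɪ̃] after /ɴ/; /o/ → [õ] after /ɲ/; /ə/ → [ə̃] after /ɴ/ — a vowel is nasalised by an immediately preceding nasal consonant.
/ʊ/ sits next to the nasal /m/ and is therefore nasalised to [ʊ̃].

[xɛmʊ̃fʊ]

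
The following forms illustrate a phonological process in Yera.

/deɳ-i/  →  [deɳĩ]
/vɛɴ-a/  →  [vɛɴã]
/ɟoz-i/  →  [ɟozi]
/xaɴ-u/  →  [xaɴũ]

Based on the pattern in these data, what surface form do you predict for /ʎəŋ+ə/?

[ʎəŋə̃]

The data show progressive nasality assimilation (vowel nasalisation): /i/ → [ĩ] after /ɳ/; /a/ → [ã] after /ɴ/; /u/ → [ũ] after /ɴ/ — a vowel is nasalised by an immediately preceding nasal consonant.
No change occurs in [ɟozi] because the vowel at the boundary is adjacent to an oral consonant, not a nasal (/i/ next to /z/).
The vowel /ə/ is adjacent to the preceding nasal /ŋ/, so it acquires [+nasal] and surfaces as [ə̃].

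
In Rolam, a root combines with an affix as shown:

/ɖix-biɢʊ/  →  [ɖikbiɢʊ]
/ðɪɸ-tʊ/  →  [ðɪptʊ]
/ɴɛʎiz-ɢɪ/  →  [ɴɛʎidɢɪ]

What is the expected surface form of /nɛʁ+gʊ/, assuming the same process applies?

[nɛɢgʊ]

The data show regressive manner assimilation: /x/ → [k] before /b/; /ɸ/ → [p] before /t/; /z/ → [d] before /ɢ/. In each pair only manner changes, matching the following consonant, while place and voice stay constant.
The rule targets /ʁ/ (voiced uvular fricative), which sits before the trigger /g/ (stop).
The voiced uvular stop is [ɢ], so /ʁ/ → [ɢ].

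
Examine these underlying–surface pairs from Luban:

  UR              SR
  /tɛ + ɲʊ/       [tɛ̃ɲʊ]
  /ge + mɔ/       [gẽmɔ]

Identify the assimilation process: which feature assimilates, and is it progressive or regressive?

regressive nasality assimilation (vowel nasalisation)

The vowel /ɛ/ surfaces as nasalised [ɛ̃] next to the following nasal /ɲ/ — it has acquired the [+nasal] feature of its neighbour.
The other form shows the same pattern: /e/ → [ẽ] before /m/ — each time a vowel is nasalised next to a following nasal.
Because the conditioning nasal is to the right of the vowel that changes, the process is regressive (anticipatory).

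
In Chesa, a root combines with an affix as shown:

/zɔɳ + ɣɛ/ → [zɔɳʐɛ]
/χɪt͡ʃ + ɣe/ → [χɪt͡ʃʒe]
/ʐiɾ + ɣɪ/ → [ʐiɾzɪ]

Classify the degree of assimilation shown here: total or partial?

The segment that alternates is /ɣ/, which surfaces as [ʐ] when adjacent to /ɳ/.
The change velar → retroflex matches the place of the preceding /ɳ/, identifying this as place assimilation.
Manner and voice are unchanged, so the assimilation is partial, not total.
The same holds elsewhere in the data: /ɣ/ → [ʒ] after /t͡ʃ/ (velar → postalveolar, matching postalveolar); /ɣ/ → [z] after /ɾ/ (velar → alveolar, matching alveolar) — only place changes, and always toward the preceding segment.

partial assimilation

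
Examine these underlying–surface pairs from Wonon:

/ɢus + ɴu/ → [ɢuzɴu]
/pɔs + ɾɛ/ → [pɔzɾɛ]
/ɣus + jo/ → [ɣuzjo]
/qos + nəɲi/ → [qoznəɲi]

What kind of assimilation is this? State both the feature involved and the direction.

regressive voicing assimilation

Underlying /s/ is realised as [z] next to /ɴ/; /ɴ/ itself does not change.
/s/ is voiceless while /ɴ/ is voiced; the output [z] is voiced, matching the trigger — so the feature that spreads is voicing.
Place and manner are unchanged, so the assimilation is partial, not total.
Checking the remaining alternations: /s/ → [z] before /ɾ/ (voiceless → voiced, matching voiced); /s/ → [z] before /j/ (voiceless → voiced, matching voiced); /s/ → [z] before /n/ (voiceless → voiced, matching voiced) — only voicing changes, and always toward the following segment.
The trigger is the following segment, so the direction is regressive (anticipatory).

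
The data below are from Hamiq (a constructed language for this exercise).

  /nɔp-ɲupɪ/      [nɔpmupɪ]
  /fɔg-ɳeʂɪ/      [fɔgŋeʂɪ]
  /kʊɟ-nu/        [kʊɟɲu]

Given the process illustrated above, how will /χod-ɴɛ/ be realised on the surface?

The data show progressive place assimilation: /ɲ/ → [m] after /p/; /ɳ/ → [ŋ] after /g/; /n/ → [ɲ] after /ɟ/. In each pair only place changes, matching the preceding consonant, while manner and voice stay constant.
/ɴ/ is a voiced uvular nasal. The preceding trigger /d/ is alveolar, so /ɴ/ must become alveolar as well.
A voiced alveolar nasal is [n], so the surface segment is [n].

[χodnɛ]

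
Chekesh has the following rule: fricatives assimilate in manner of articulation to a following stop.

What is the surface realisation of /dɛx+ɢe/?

[dɛkɢe]

/x/ is a voiceless velar fricative. The following trigger /ɢ/ is a stop, so /x/ must become a stop as well.
Changing only its manner to stop gives [k] — the voiceless velar stop.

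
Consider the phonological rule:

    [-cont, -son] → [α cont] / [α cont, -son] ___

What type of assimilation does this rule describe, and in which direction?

The rule copies [cont] (continuancy) from the environment onto the target stops; since [±cont] encodes the stop/fricative manner contrast, the assimilating dimension is manner.
The conditioning segment sits to the left of the focus bar, meaning the trigger precedes the segment that changes — progressive assimilation.

progressive manner assimilation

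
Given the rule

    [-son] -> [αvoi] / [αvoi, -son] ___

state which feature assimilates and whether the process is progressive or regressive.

progressive voicing assimilation

The rule copies [voi] from the environment onto the target, so the assimilating feature is voicing.
Since the environment is written before the underscore, the trigger precedes the target; the direction is progressive.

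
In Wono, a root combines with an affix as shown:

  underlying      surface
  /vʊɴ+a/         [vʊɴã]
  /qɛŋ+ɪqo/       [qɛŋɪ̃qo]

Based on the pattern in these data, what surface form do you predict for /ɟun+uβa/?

The data show progressive nasality assimilation (vowel nasalisation): /a/ → [ã] after /ɴ/; /ɪ/ → [ɪ̃] after /ŋ/ — a vowel is nasalised by an immediately preceding nasal consonant.
The vowel /u/ is adjacent to the preceding nasal /n/, so it acquires [+nasal] and surfaces as [ũ].

[ɟunũβa]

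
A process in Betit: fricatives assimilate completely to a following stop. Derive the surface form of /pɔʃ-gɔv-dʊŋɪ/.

[pɔggɔddʊŋɪ]

/ʃ/ is the segment targeted by the rule; it sits immediately before /g/, so it assimilates completely and surfaces as [g].
At the second juncture, /v/ likewise becomes [d] adjacent to /d/.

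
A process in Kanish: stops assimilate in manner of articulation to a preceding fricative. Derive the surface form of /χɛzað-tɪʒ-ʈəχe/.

[χɛzaðsɪʒʂəχe]

The rule targets /t/ (voiceless alveolar stop), which sits after the trigger /ð/ (fricative).
A voiceless alveolar fricative is [s], so the surface segment is [s].
The same rule applies at the second boundary: /ʈ/ → [ʂ] next to /ʒ/.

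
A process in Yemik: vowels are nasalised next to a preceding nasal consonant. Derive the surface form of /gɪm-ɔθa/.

[gɪmɔ̃θa]

/ɔ/ sits next to the nasal /m/ and is therefore nasalised to [ɔ̃].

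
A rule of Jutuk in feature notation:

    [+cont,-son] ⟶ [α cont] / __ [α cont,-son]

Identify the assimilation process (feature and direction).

The rule copies [cont] (continuancy) from the environment onto the target fricatives; since [±cont] encodes the stop/fricative manner contrast, the assimilating dimension is manner.
Since the environment is written after the underscore, the trigger follows the target; the direction is regressive.

regressive manner assimilation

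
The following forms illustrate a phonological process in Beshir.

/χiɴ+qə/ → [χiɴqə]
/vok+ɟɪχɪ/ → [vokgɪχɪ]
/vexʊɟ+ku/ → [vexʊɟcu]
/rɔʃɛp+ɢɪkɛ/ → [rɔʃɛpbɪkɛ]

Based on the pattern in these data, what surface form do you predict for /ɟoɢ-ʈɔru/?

[ɟoɢqɔru]

The data show progressive place assimilation: /ɟ/ → [g] after /k/; /k/ → [c] after /ɟ/; /ɢ/ → [b] after /p/. In each pair only place changes, matching the preceding consonant, while manner and voice stay constant.
No alternation appears in [χiɴqə]: there the adjacent consonants already agree in place (/q/ and /ɴ/ are both uvular), so this form is consistent with the same rule.
/ʈ/ is a voiceless retroflex stop. The preceding trigger /ɢ/ is uvular, so /ʈ/ must become uvular as well.
A voiceless uvular stop is [q], so the surface segment is [q].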